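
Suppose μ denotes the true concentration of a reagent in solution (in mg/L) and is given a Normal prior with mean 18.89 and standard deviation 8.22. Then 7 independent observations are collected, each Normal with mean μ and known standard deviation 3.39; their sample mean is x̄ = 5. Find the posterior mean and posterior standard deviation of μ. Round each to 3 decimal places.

Prior precision 1/τ₀² = 1/8.22² = 0.0147998; data precision n/σ² = 7/3.39² = 0.609114.
Posterior precision = 0.0147998 + 0.609114 = 0.623914, giving posterior SD = 1/√0.623914 = 1.266.
Posterior mean = (0.0147998·18.89 + 0.609114·5) / 0.623914 = 5.329.

Posterior mean ≈ 5.329; posterior SD ≈ 1.266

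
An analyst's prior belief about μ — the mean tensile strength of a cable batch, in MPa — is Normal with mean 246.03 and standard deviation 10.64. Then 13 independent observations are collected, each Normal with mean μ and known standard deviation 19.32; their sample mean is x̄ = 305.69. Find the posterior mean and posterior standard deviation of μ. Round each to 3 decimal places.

With known σ, the Normal prior is conjugate. Weight on the data is w = (n/σ²)/(n/σ² + 1/τ₀²) = 0.0348280/(0.0348280+0.00883317) = 0.79769.
Posterior mean = w·x̄ + (1−w)·μ₀ = 0.79769·305.69 + 0.20231·246.03 = 293.620. Posterior variance = 1/(0.0348280+0.00883317) = 22.9036, so SD = 4.786.

Posterior mean ≈ 293.620; posterior SD ≈ 4.786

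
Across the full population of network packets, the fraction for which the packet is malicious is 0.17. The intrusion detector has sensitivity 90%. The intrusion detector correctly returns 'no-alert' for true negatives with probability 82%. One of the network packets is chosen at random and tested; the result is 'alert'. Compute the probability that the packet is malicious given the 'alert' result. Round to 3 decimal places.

Write H for 'the packet is malicious'. Prior odds H:¬H = 0.17/0.83 = 0.20482. For the 'alert' outcome, the likelihood ratio is 0.9/0.18 = 5.0000.
Posterior odds = 0.20482 × 5.0000 = 1.0241, so P(H|E) = 1.0241/(1+1.0241) = 0.506.

P(H | E) ≈ 0.506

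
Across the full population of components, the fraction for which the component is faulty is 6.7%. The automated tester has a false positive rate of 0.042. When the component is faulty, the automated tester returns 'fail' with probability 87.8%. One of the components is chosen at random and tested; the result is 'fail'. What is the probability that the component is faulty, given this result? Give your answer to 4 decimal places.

P(H | E) ≈ 0.6002

Let H be the event that the component is faulty. P(H) = 0.067, so P(¬H) = 0.933. With E the 'fail' result, P(E|H) = 0.878 and P(E|¬H) = 0.042.
P(E) = 0.878·0.067 + 0.042·0.933 = 0.058826 + 0.039186 = 0.098012.
By Bayes' theorem, P(H|E) = 0.058826 / 0.098012 = 0.6002.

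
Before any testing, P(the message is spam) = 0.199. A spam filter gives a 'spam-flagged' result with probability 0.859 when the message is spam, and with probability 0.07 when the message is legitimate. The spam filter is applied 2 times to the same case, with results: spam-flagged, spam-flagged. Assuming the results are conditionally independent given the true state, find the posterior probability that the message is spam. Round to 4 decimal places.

Posterior P(H) ≈ 0.9740

Let H be the event that the message is spam; start with P(H) = 0.199. P('spam-flagged'|H) = 0.859, P('spam-flagged'|¬H) = 0.07.
Update on result 1 ('spam-flagged'): P(H) ← 0.859·0.1990 / (0.859·0.1990 + 0.07·0.8010) = 0.17094/0.22701 = 0.7530.
Update on result 2 ('spam-flagged'): P(H) ← 0.859·0.7530 / (0.859·0.7530 + 0.07·0.2470) = 0.64683/0.66412 = 0.9740.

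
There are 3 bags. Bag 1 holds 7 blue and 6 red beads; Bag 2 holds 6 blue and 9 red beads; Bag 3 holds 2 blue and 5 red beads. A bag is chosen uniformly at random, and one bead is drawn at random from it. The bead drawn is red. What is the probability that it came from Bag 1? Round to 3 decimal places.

Posterior probability ≈ 0.260

P(red|Bag 1) = 0.4615; P(red|Bag 2) = 0.6; P(red|Bag 3) = 0.7143.
Prior × likelihood for each source: 0.333333·0.4615=0.1538, 0.333333·0.6=0.2000, 0.333333·0.7143=0.2381. Summing gives P(red) = 0.59194.
P(Bag 1 | red) = 0.1538 / 0.59194 = 0.260.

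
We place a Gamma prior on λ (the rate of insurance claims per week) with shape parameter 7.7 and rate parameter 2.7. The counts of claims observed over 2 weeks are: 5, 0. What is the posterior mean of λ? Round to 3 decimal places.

Posterior mean ≈ 2.702

Total count ∑xᵢ = 5 over n = 2 weeks.
Gamma is conjugate to the Poisson likelihood: posterior is Gamma(shape = 7.7+5 = 12.7, rate = 2.7+2 = 4.7).
E[λ | data] = 12.7/4.7 = 2.702.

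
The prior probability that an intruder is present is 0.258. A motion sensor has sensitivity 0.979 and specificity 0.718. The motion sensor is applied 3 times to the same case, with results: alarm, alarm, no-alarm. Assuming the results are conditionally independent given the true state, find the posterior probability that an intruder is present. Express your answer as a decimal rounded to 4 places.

With H the event that an intruder is present, the joint likelihood of the observed sequence is P(data|H) = 0.979·0.979·0.021 = 0.020127 and P(data|¬H) = 0.282·0.282·0.718 = 0.057098.
Bayes: P(H|data) = 0.258·0.020127 / (0.258·0.020127 + 0.742·0.057098) = 0.0051928/0.047560 = 0.1092.

Posterior P(H) ≈ 0.1092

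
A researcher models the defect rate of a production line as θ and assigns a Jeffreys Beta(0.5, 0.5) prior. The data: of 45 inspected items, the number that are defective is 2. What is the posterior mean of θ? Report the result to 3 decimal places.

Posterior mean ≈ 0.054

The binomial likelihood is conjugate to the Beta prior: with 2 successes and 43 failures, the posterior is Beta(0.5+2, 0.5+43) = Beta(2.5, 43.5).
Posterior mean = α/(α+β) = 2.5/46 = 0.054.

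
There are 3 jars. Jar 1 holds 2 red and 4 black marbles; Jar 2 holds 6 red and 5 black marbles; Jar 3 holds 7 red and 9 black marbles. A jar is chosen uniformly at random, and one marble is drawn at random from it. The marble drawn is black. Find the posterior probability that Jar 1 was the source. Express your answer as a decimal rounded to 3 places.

P(black|Jar 1) = 0.6667; P(black|Jar 2) = 0.4545; P(black|Jar 3) = 0.5625.
Prior × likelihood for each source: 0.333333·0.6667=0.2222, 0.333333·0.4545=0.1515, 0.333333·0.5625=0.1875. Summing gives P(black) = 0.56124.
P(Jar 1 | black) = 0.2222 / 0.56124 = 0.396.

Posterior probability ≈ 0.396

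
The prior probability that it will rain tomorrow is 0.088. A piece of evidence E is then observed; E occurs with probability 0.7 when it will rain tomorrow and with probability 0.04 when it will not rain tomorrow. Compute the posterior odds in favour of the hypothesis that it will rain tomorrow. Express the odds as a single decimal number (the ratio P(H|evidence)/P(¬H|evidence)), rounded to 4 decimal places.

Prior odds = 0.088/(1−0.088) = 0.096491. In log-odds, ln(0.096491) = -2.3383.
Add log likelihood ratio: ln(17.500) = 2.8622.
Posterior log-odds = 0.52390, so posterior odds = exp(0.52390) = 1.6886.

Posterior odds ≈ 1.6886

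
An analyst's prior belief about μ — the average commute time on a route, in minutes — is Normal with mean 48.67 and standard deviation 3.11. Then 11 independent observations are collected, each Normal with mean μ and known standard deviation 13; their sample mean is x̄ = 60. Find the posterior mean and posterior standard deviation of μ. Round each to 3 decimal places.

With known σ, the Normal prior is conjugate. Weight on the data is w = (n/σ²)/(n/σ² + 1/τ₀²) = 0.0650888/(0.0650888+0.103390) = 0.38633.
Posterior mean = w·x̄ + (1−w)·μ₀ = 0.38633·60 + 0.61367·48.67 = 53.047. Posterior variance = 1/(0.0650888+0.103390) = 5.93546, so SD = 2.436.

Posterior mean ≈ 53.047; posterior SD ≈ 2.436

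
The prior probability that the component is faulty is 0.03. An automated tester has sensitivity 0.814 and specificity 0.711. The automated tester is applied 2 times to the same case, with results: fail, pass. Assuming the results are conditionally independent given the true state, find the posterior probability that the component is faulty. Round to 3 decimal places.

Posterior P(H) ≈ 0.022

Let H be the event that the component is faulty; start with P(H) = 0.03. P('fail'|H) = 0.814, P('fail'|¬H) = 0.289.
Update on result 1 ('fail'): P(H) ← 0.814·0.0300 / (0.814·0.0300 + 0.289·0.9700) = 0.024420/0.30475 = 0.0801.
Update on result 2 ('pass'): P(H) ← 0.186·0.0801 / (0.186·0.0801 + 0.711·0.9199) = 0.014904/0.66893 = 0.0223.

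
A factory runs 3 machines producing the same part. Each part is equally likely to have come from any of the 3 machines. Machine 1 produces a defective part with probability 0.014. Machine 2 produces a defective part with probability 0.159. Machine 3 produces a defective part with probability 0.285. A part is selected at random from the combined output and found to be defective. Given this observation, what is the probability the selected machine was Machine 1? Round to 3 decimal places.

Posterior probability ≈ 0.031

Tabulate prior·likelihood by source: [1] prior 0.333333, lik 0.014, product 0.004667; [2] prior 0.333333, lik 0.159, product 0.05300; [3] prior 0.333333, lik 0.285, product 0.09500.
Normalizing constant = 0.15267; the posterior for Machine 1 is its product over the sum, 0.004667/0.15267 = 0.031.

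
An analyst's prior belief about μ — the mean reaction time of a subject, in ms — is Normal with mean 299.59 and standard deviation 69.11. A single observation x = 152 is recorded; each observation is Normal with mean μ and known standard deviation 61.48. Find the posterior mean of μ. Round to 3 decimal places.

With known σ, the Normal prior is conjugate. Weight on the data is w = (n/σ²)/(n/σ² + 1/τ₀²) = 0.00026456/(0.00026456+0.00020937) = 0.55823.
Posterior mean = w·x̄ + (1−w)·μ₀ = 0.55823·152 + 0.44177·299.59 = 217.201.

Posterior mean ≈ 217.201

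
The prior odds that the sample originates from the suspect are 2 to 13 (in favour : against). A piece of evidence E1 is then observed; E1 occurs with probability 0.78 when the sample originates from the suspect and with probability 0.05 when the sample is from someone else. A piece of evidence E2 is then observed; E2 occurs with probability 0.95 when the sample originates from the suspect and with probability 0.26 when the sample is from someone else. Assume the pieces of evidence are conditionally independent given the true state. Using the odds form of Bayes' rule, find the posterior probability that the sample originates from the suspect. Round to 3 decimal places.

Posterior probability ≈ 0.898

Prior odds = 2/13 = 0.15385. In log-odds, ln(0.15385) = -1.8718.
Add log likelihood ratios: ln(15.600) + ln(3.6538) = 4.0431.
Posterior log-odds = 2.1712, so posterior odds = exp(2.1712) = 8.7692. Converting, P(H|E) = 8.7692/9.7692 = 0.898.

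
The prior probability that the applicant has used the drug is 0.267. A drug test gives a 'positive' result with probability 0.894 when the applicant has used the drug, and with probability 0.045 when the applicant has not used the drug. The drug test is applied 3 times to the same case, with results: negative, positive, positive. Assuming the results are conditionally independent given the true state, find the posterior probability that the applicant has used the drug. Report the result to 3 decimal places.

With H the event that the applicant has used the drug, the joint likelihood of the observed sequence is P(data|H) = 0.106·0.894·0.894 = 0.084719 and P(data|¬H) = 0.955·0.045·0.045 = 0.0019339.
Bayes: P(H|data) = 0.267·0.084719 / (0.267·0.084719 + 0.733·0.0019339) = 0.022620/0.024038 = 0.9410.

Posterior P(H) ≈ 0.941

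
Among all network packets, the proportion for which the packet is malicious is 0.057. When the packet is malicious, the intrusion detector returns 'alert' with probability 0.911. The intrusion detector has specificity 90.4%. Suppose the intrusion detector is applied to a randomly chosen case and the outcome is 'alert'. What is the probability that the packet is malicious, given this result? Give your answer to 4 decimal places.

P(H | E) ≈ 0.3645

Let H be the event that the packet is malicious. P(H) = 0.057, so P(¬H) = 0.943. With E the 'alert' result, P(E|H) = 0.911 and P(E|¬H) = 0.096.
P(E) = 0.911·0.057 + 0.096·0.943 = 0.051927 + 0.090528 = 0.14245.
By Bayes' theorem, P(H|E) = 0.051927 / 0.14245 = 0.3645.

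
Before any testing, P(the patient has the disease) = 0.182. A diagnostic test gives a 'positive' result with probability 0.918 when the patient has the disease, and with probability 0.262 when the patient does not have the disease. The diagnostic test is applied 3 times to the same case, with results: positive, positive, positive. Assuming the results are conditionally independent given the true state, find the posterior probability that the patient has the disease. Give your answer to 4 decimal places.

Posterior P(H) ≈ 0.9054

With H the event that the patient has the disease, the joint likelihood of the observed sequence is P(data|H) = 0.918·0.918·0.918 = 0.77362 and P(data|¬H) = 0.262·0.262·0.262 = 0.017985.
Bayes: P(H|data) = 0.182·0.77362 / (0.182·0.77362 + 0.818·0.017985) = 0.14080/0.15551 = 0.9054.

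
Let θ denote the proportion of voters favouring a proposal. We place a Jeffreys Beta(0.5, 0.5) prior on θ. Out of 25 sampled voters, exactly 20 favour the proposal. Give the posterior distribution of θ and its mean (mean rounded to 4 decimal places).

Posterior: Beta(20.5, 5.5); mean ≈ 0.7885

Observing 20 successes and 5 failures updates Beta(0.5, 0.5) by adding the success and failure counts to the two shape parameters: α = 0.5+20 = 20.5, β = 0.5+5 = 5.5.
E[θ | data] = 20.5/(20.5+5.5) = 0.7885.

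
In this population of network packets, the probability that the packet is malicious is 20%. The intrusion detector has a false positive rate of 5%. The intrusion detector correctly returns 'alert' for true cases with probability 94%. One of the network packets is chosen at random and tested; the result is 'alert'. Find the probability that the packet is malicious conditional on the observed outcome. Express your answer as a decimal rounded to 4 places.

Write H for 'the packet is malicious'. Prior odds H:¬H = 0.2/0.8 = 0.25000. For the 'alert' outcome, the likelihood ratio is 0.94/0.05 = 18.800.
Posterior odds = 0.25000 × 18.800 = 4.7000, so P(H|E) = 4.7000/(1+4.7000) = 0.8246.

P(H | E) ≈ 0.8246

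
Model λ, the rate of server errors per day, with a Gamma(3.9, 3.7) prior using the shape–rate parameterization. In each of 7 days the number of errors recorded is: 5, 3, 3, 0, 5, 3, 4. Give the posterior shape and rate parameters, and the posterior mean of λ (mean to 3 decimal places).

Total count ∑xᵢ = 23 over n = 7 days.
Gamma is conjugate to the Poisson likelihood: posterior is Gamma(shape = 3.9+23 = 26.9, rate = 3.7+7 = 10.7).
Posterior mean = shape/rate = 26.9/10.7 = 2.514.

Posterior: Gamma(shape=26.9, rate=10.7); mean ≈ 2.514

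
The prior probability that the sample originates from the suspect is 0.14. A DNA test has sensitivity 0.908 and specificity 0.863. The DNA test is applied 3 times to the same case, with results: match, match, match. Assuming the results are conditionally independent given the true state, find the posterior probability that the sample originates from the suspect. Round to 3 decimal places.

Posterior P(H) ≈ 0.979

Let H be the event that the sample originates from the suspect; start with P(H) = 0.14. P('match'|H) = 0.908, P('match'|¬H) = 0.137.
Update on result 1 ('match'): P(H) ← 0.908·0.1400 / (0.908·0.1400 + 0.137·0.8600) = 0.12712/0.24494 = 0.5190.
Update on result 2 ('match'): P(H) ← 0.908·0.5190 / (0.908·0.5190 + 0.137·0.4810) = 0.47124/0.53714 = 0.8773.
Update on result 3 ('match'): P(H) ← 0.908·0.8773 / (0.908·0.8773 + 0.137·0.1227) = 0.79660/0.81341 = 0.9793.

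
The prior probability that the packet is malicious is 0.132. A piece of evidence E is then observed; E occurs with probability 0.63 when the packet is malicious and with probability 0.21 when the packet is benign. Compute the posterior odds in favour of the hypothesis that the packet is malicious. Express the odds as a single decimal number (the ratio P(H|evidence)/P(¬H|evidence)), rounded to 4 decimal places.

Posterior odds ≈ 0.4562

Prior odds = 0.132/(1−0.132) = 0.15207.
Likelihood ratio for E = 0.63/0.21 = 3.0000.
Posterior odds = prior odds × LR = 0.45622.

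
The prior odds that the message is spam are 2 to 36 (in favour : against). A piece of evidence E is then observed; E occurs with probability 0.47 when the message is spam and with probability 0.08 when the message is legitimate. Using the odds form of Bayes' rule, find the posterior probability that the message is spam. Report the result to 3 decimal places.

Prior odds = 2/36 = 0.055556.
Likelihood ratio for E = 0.47/0.08 = 5.8750.
Posterior odds = prior odds × LR = 0.32639.
Posterior probability = odds/(1+odds) = 0.32639/1.3264 = 0.246.

Posterior probability ≈ 0.246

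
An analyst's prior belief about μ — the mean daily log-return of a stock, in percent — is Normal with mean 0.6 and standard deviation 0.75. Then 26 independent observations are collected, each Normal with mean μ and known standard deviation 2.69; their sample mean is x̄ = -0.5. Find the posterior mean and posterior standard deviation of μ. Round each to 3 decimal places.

Posterior mean ≈ -0.136; posterior SD ≈ 0.431

With known σ, the Normal prior is conjugate. Weight on the data is w = (n/σ²)/(n/σ² + 1/τ₀²) = 3.59310/(3.59310+1.77778) = 0.66900.
Posterior mean = w·x̄ + (1−w)·μ₀ = 0.66900·-0.5 + 0.33100·0.6 = -0.136. Posterior variance = 1/(3.59310+1.77778) = 0.186189, so SD = 0.431.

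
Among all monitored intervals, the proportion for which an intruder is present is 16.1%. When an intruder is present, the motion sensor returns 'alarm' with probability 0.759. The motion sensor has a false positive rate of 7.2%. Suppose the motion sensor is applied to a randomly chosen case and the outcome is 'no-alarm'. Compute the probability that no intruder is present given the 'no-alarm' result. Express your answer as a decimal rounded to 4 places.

P(¬H | E) ≈ 0.9525

Let H be the event that an intruder is present. P(H) = 0.161, so P(¬H) = 0.839. With E the 'no-alarm' result, P(E|H) = 0.241 and P(E|¬H) = 0.928.
P(E) = 0.241·0.161 + 0.928·0.839 = 0.038801 + 0.77859 = 0.81739.
By Bayes' theorem, P(H|E) = 0.038801 / 0.81739 = 0.0475. Hence P(¬H|E) = 1 − 0.0475 = 0.9525.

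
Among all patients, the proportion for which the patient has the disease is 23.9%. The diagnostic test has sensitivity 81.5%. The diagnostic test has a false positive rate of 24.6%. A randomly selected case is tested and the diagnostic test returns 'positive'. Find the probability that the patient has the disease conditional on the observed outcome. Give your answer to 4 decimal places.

P(H | E) ≈ 0.5099

Let H be the event that the patient has the disease. P(H) = 0.239, so P(¬H) = 0.761. With E the 'positive' result, P(E|H) = 0.815 and P(E|¬H) = 0.246.
P(E) = 0.815·0.239 + 0.246·0.761 = 0.19478 + 0.18721 = 0.38199.
By Bayes' theorem, P(H|E) = 0.19478 / 0.38199 = 0.5099.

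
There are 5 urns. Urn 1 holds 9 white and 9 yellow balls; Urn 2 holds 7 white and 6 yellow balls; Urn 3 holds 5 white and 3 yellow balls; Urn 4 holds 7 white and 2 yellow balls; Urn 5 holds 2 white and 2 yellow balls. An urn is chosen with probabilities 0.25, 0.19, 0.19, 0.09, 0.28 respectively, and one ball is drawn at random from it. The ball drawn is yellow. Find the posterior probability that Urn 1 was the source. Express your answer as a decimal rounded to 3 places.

P(yellow|Urn 1) = 0.5; P(yellow|Urn 2) = 0.4615; P(yellow|Urn 3) = 0.375; P(yellow|Urn 4) = 0.2222; P(yellow|Urn 5) = 0.5.
Prior × likelihood for each source: 0.25·0.5=0.1250, 0.19·0.4615=0.08769, 0.19·0.375=0.07125, 0.09·0.2222=0.02000, 0.28·0.5=0.1400. Summing gives P(yellow) = 0.44394.
P(Urn 1 | yellow) = 0.1250 / 0.44394 = 0.282.

Posterior probability ≈ 0.282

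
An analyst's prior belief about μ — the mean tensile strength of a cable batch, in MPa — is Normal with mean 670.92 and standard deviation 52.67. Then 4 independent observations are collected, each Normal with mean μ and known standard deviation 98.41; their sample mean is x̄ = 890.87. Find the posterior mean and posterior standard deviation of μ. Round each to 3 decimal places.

With known σ, the Normal prior is conjugate. Weight on the data is w = (n/σ²)/(n/σ² + 1/τ₀²) = 0.00041303/(0.00041303+0.00036047) = 0.53397.
Posterior mean = w·x̄ + (1−w)·μ₀ = 0.53397·890.87 + 0.46603·670.92 = 788.367. Posterior variance = 1/(0.00041303+0.00036047) = 1292.82, so SD = 35.956.

Posterior mean ≈ 788.367; posterior SD ≈ 35.956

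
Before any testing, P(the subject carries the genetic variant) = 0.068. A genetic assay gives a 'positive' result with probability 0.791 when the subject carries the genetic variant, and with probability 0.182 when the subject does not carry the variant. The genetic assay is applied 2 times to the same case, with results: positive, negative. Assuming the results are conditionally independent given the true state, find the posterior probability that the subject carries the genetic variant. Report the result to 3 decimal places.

With H the event that the subject carries the genetic variant, the joint likelihood of the observed sequence is P(data|H) = 0.791·0.209 = 0.16532 and P(data|¬H) = 0.182·0.818 = 0.14888.
Bayes: P(H|data) = 0.068·0.16532 / (0.068·0.16532 + 0.932·0.14888) = 0.011242/0.14999 = 0.0749.

Posterior P(H) ≈ 0.075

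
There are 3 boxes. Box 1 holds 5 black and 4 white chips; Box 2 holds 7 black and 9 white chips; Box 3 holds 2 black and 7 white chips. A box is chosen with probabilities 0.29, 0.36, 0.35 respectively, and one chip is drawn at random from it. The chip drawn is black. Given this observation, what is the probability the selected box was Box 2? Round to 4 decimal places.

P(black|Box 1) = 0.5556; P(black|Box 2) = 0.4375; P(black|Box 3) = 0.2222.
Prior × likelihood for each source: 0.29·0.5556=0.1611, 0.36·0.4375=0.1575, 0.35·0.2222=0.07778. Summing gives P(black) = 0.39639.
P(Box 2 | black) = 0.1575 / 0.39639 = 0.3973.

Posterior probability ≈ 0.3973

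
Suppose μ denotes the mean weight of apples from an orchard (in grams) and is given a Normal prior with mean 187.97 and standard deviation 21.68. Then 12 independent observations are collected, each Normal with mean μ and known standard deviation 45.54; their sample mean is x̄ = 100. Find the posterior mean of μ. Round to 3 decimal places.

Posterior mean ≈ 123.650

With known σ, the Normal prior is conjugate. Weight on the data is w = (n/σ²)/(n/σ² + 1/τ₀²) = 0.00578622/(0.00578622+0.00212756) = 0.73116.
Posterior mean = w·x̄ + (1−w)·μ₀ = 0.73116·100 + 0.26884·187.97 = 123.650.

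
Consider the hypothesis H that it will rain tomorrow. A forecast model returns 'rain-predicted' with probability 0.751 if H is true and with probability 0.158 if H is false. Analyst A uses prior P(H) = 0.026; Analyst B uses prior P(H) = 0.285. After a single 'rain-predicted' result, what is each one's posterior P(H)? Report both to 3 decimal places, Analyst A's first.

The likelihood ratio for a 'rain-predicted' result is 0.751/0.158 = 4.7532.
Analyst A: prior odds 0.026/0.974 = 0.026694; posterior odds 0.12688; posterior probability 0.113.
Analyst B: prior odds 0.285/0.715 = 0.39860; posterior odds 1.8946; posterior probability 0.655.

Analyst A: 0.113; Analyst B: 0.655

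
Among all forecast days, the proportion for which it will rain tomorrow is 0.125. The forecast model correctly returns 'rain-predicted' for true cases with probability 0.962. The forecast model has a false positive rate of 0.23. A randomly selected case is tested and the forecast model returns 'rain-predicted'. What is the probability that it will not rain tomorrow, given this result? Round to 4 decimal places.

Let H be the event that it will rain tomorrow. P(H) = 0.125, so P(¬H) = 0.875. With E the 'rain-predicted' result, P(E|H) = 0.962 and P(E|¬H) = 0.23.
P(E) = 0.962·0.125 + 0.23·0.875 = 0.12025 + 0.20125 = 0.32150.
By Bayes' theorem, P(H|E) = 0.12025 / 0.32150 = 0.3740. Hence P(¬H|E) = 1 − 0.3740 = 0.6260.

P(¬H | E) ≈ 0.6260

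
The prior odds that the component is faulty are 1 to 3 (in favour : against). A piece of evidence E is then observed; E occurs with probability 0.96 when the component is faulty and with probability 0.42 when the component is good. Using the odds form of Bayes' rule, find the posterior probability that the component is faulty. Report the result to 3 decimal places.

Prior odds = 1/3 = 0.33333. In log-odds, ln(0.33333) = -1.0986.
Add log likelihood ratio: ln(2.2857) = 0.82668.
Posterior log-odds = -0.27193, so posterior odds = exp(-0.27193) = 0.76190. Converting, P(H|E) = 0.76190/1.7619 = 0.432.

Posterior probability ≈ 0.432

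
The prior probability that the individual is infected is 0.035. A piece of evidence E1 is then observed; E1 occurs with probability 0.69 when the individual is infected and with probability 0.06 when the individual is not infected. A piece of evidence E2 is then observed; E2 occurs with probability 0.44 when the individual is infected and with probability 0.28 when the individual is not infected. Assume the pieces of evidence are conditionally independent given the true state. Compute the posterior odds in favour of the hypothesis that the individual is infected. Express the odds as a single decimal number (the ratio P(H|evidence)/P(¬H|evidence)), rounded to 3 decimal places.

Posterior odds ≈ 0.655

Prior odds = 0.035/(1−0.035) = 0.036269.
Likelihood ratio for E1 = 0.69/0.06 = 11.500.
Likelihood ratio for E2 = 0.44/0.28 = 1.5714.
Posterior odds = prior odds × LR₁ × LR₂ = 0.65544.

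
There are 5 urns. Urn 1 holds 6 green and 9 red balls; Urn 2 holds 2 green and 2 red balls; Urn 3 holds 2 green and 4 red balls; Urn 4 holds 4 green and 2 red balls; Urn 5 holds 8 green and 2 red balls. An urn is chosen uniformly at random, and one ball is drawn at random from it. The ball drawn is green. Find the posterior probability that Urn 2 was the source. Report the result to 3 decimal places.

P(green|Urn 1) = 0.4; P(green|Urn 2) = 0.5; P(green|Urn 3) = 0.3333; P(green|Urn 4) = 0.6667; P(green|Urn 5) = 0.8.
Prior × likelihood for each source: 0.2·0.4=0.08000, 0.2·0.5=0.1000, 0.2·0.3333=0.06667, 0.2·0.6667=0.1333, 0.2·0.8=0.1600. Summing gives P(green) = 0.54000.
P(Urn 2 | green) = 0.1000 / 0.54000 = 0.185.

Posterior probability ≈ 0.185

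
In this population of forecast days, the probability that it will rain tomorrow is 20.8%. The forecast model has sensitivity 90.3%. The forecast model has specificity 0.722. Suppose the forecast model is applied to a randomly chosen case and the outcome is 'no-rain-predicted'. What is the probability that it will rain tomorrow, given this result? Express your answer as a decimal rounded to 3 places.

P(H | E) ≈ 0.034

Let H be the event that it will rain tomorrow. P(H) = 0.208, so P(¬H) = 0.792. With E the 'no-rain-predicted' result, P(E|H) = 0.097 and P(E|¬H) = 0.722.
P(E) = 0.097·0.208 + 0.722·0.792 = 0.020176 + 0.57182 = 0.59200.
By Bayes' theorem, P(H|E) = 0.020176 / 0.59200 = 0.034.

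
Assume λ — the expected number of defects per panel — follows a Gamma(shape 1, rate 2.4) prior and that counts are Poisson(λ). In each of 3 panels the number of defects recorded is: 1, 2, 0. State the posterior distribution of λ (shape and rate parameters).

Posterior: Gamma(shape=4, rate=5.4)

The Poisson likelihood adds the total count to the shape and the number of exposure periods to the rate. Here ∑xᵢ = 3 and n = 3, so shape 1→4 and rate 2.4→5.4.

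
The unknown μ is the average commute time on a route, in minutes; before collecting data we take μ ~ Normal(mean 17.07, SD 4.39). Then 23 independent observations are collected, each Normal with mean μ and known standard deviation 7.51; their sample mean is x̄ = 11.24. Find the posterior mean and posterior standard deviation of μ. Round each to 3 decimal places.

Prior precision 1/τ₀² = 1/4.39² = 0.0518885; data precision n/σ² = 23/7.51² = 0.407801.
Posterior precision = 0.0518885 + 0.407801 = 0.459689, giving posterior SD = 1/√0.459689 = 1.475.
Posterior mean = (0.0518885·17.07 + 0.407801·11.24) / 0.459689 = 11.898.

Posterior mean ≈ 11.898; posterior SD ≈ 1.475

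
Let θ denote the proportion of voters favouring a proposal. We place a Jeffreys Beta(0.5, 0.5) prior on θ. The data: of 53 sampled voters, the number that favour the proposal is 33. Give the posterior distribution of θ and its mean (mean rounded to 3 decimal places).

Observing 33 successes and 20 failures updates Beta(0.5, 0.5) by adding the success and failure counts to the two shape parameters: α = 0.5+33 = 33.5, β = 0.5+20 = 20.5.
Posterior mean = α/(α+β) = 33.5/54 = 0.620.

Posterior: Beta(33.5, 20.5); mean ≈ 0.620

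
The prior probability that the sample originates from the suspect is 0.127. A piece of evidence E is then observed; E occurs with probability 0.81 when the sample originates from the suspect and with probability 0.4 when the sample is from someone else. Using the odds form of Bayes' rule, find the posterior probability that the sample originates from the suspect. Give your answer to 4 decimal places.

Posterior probability ≈ 0.2276

Prior odds = 0.127/(1−0.127) = 0.14548.
Likelihood ratio for E = 0.81/0.4 = 2.0250.
Posterior odds = prior odds × LR = 0.29459.
Posterior probability = odds/(1+odds) = 0.29459/1.2946 = 0.2276.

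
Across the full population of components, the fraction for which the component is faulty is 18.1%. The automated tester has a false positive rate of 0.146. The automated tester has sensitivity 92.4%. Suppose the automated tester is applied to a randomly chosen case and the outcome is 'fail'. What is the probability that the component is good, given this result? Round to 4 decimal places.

Write H for 'the component is faulty'. Prior odds H:¬H = 0.181/0.819 = 0.22100. For the 'fail' outcome, the likelihood ratio is 0.924/0.146 = 6.3288.
Posterior odds = 0.22100 × 6.3288 = 1.3987, so P(H|E) = 1.3987/(1+1.3987) = 0.5831. Then P(¬H|E) = 1 − 0.5831 = 0.4169.

P(¬H | E) ≈ 0.4169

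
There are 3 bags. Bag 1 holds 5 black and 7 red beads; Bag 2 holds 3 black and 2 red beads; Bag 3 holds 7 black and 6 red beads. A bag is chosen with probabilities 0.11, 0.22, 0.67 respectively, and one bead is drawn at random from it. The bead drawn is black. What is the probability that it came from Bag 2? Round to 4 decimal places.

Tabulate prior·likelihood by source: [1] prior 0.11, lik 0.4167, product 0.04583; [2] prior 0.22, lik 0.6, product 0.1320; [3] prior 0.67, lik 0.5385, product 0.3608.
Normalizing constant = 0.53860; the posterior for Bag 2 is its product over the sum, 0.1320/0.53860 = 0.2451.

Posterior probability ≈ 0.2451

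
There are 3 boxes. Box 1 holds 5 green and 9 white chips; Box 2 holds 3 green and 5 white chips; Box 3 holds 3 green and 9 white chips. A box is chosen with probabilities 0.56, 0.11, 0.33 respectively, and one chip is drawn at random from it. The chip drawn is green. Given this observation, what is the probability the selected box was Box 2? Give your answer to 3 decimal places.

Posterior probability ≈ 0.127

P(green|Box 1) = 0.3571; P(green|Box 2) = 0.375; P(green|Box 3) = 0.25.
Prior × likelihood for each source: 0.56·0.3571=0.2000, 0.11·0.375=0.04125, 0.33·0.25=0.08250. Summing gives P(green) = 0.32375.
P(Box 2 | green) = 0.04125 / 0.32375 = 0.127.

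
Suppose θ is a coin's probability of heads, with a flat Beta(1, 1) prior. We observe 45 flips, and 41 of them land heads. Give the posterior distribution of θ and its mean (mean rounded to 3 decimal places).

Posterior: Beta(42, 5); mean ≈ 0.894

Observing 41 successes and 4 failures updates Beta(1, 1) by adding the success and failure counts to the two shape parameters: α = 1+41 = 42, β = 1+4 = 5.
E[θ | data] = 42/(42+5) = 0.894.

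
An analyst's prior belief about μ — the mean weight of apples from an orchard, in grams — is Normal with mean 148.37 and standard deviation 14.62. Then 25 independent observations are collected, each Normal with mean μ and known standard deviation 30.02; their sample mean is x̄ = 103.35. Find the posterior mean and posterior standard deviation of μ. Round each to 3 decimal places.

Posterior mean ≈ 109.847; posterior SD ≈ 5.554

Prior precision 1/τ₀² = 1/14.62² = 0.00467849; data precision n/σ² = 25/30.02² = 0.0277408.
Posterior precision = 0.00467849 + 0.0277408 = 0.0324193, giving posterior SD = 1/√0.0324193 = 5.554.
Posterior mean = (0.00467849·148.37 + 0.0277408·103.35) / 0.0324193 = 109.847.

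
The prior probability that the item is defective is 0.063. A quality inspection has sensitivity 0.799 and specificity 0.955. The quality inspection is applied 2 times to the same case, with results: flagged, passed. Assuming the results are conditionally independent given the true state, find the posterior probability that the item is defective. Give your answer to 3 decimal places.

Let H be the event that the item is defective; start with P(H) = 0.063. P('flagged'|H) = 0.799, P('flagged'|¬H) = 0.045.
Update on result 1 ('flagged'): P(H) ← 0.799·0.0630 / (0.799·0.0630 + 0.045·0.9370) = 0.050337/0.092502 = 0.5442.
Update on result 2 ('passed'): P(H) ← 0.201·0.5442 / (0.201·0.5442 + 0.955·0.4558) = 0.10938/0.54469 = 0.2008.

Posterior P(H) ≈ 0.201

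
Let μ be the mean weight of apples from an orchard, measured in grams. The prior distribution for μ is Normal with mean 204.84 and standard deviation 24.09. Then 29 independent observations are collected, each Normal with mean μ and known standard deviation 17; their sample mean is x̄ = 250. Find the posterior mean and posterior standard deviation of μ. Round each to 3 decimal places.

Posterior mean ≈ 249.238; posterior SD ≈ 3.130

With known σ, the Normal prior is conjugate. Weight on the data is w = (n/σ²)/(n/σ² + 1/τ₀²) = 0.100346/(0.100346+0.00172316) = 0.98312.
Posterior mean = w·x̄ + (1−w)·μ₀ = 0.98312·250 + 0.016882·204.84 = 249.238. Posterior variance = 1/(0.100346+0.00172316) = 9.79728, so SD = 3.130.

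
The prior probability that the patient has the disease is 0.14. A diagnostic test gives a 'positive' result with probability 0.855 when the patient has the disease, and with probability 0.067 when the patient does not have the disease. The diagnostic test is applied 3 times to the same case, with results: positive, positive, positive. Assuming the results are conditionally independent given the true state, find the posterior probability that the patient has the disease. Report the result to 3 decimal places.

Posterior P(H) ≈ 0.997

With H the event that the patient has the disease, the joint likelihood of the observed sequence is P(data|H) = 0.855·0.855·0.855 = 0.62503 and P(data|¬H) = 0.067·0.067·0.067 = 0.00030076.
Bayes: P(H|data) = 0.14·0.62503 / (0.14·0.62503 + 0.86·0.00030076) = 0.087504/0.087762 = 0.9971.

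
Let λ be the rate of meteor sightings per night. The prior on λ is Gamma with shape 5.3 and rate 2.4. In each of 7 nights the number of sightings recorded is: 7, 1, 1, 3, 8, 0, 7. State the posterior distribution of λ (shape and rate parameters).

Posterior: Gamma(shape=32.3, rate=9.4)

The Poisson likelihood adds the total count to the shape and the number of exposure periods to the rate. Here ∑xᵢ = 27 and n = 7, so shape 5.3→32.3 and rate 2.4→9.4.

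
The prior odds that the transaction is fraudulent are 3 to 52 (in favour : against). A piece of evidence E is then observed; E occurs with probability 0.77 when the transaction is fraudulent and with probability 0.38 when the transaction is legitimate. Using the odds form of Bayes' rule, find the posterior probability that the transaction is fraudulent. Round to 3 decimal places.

Prior odds = 3/52 = 0.057692. In log-odds, ln(0.057692) = -2.8526.
Add log likelihood ratio: ln(2.0263) = 0.70622.
Posterior log-odds = -2.1464, so posterior odds = exp(-2.1464) = 0.11690. Converting, P(H|E) = 0.11690/1.1169 = 0.105.

Posterior probability ≈ 0.105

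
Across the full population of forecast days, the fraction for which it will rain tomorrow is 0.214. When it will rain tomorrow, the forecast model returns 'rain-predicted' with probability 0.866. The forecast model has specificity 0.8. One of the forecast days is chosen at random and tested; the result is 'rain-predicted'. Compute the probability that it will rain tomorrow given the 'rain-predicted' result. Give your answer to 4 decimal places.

Write H for 'it will rain tomorrow'. Prior odds H:¬H = 0.214/0.786 = 0.27226. For the 'rain-predicted' outcome, the likelihood ratio is 0.866/0.2 = 4.3300.
Posterior odds = 0.27226 × 4.3300 = 1.1789, so P(H|E) = 1.1789/(1+1.1789) = 0.5411.

P(H | E) ≈ 0.5411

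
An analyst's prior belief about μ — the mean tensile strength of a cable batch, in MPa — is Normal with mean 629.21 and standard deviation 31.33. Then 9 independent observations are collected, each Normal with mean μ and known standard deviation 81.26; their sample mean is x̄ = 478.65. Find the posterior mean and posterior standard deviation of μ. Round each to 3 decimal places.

Prior precision 1/τ₀² = 1/31.33² = 0.00101878; data precision n/σ² = 9/81.26² = 0.00136298.
Posterior precision = 0.00101878 + 0.00136298 = 0.00238176, giving posterior SD = 1/√0.00238176 = 20.490.
Posterior mean = (0.00101878·629.21 + 0.00136298·478.65) / 0.00238176 = 543.051.

Posterior mean ≈ 543.051; posterior SD ≈ 20.490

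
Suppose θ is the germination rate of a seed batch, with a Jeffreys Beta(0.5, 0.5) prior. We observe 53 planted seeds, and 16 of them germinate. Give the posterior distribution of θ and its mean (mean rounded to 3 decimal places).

Observing 16 successes and 37 failures updates Beta(0.5, 0.5) by adding the success and failure counts to the two shape parameters: α = 0.5+16 = 16.5, β = 0.5+37 = 37.5.
Posterior mean = α/(α+β) = 16.5/54 = 0.306.

Posterior: Beta(16.5, 37.5); mean ≈ 0.306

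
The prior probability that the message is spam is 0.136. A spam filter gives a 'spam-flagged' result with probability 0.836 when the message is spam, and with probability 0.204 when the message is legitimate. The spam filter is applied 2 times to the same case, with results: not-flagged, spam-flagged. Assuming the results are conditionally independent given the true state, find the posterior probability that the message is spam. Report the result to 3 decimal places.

Posterior P(H) ≈ 0.117

With H the event that the message is spam, the joint likelihood of the observed sequence is P(data|H) = 0.164·0.836 = 0.13710 and P(data|¬H) = 0.796·0.204 = 0.16238.
Bayes: P(H|data) = 0.136·0.13710 / (0.136·0.13710 + 0.864·0.16238) = 0.018646/0.15895 = 0.1173.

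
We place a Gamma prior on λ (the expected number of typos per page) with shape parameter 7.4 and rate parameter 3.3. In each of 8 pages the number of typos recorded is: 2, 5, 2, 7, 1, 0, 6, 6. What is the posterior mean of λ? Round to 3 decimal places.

Posterior mean ≈ 3.221

Total count ∑xᵢ = 29 over n = 8 pages.
Gamma is conjugate to the Poisson likelihood: posterior is Gamma(shape = 7.4+29 = 36.4, rate = 3.3+8 = 11.3).
Posterior mean = shape/rate = 36.4/11.3 = 3.221.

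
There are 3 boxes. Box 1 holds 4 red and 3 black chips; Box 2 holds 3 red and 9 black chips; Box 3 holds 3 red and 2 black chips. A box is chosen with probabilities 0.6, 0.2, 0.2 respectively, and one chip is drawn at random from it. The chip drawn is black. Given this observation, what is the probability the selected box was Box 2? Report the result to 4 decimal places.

Posterior probability ≈ 0.3079

Tabulate prior·likelihood by source: [1] prior 0.6, lik 0.4286, product 0.2571; [2] prior 0.2, lik 0.75, product 0.1500; [3] prior 0.2, lik 0.4, product 0.08000.
Normalizing constant = 0.48714; the posterior for Box 2 is its product over the sum, 0.1500/0.48714 = 0.3079.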